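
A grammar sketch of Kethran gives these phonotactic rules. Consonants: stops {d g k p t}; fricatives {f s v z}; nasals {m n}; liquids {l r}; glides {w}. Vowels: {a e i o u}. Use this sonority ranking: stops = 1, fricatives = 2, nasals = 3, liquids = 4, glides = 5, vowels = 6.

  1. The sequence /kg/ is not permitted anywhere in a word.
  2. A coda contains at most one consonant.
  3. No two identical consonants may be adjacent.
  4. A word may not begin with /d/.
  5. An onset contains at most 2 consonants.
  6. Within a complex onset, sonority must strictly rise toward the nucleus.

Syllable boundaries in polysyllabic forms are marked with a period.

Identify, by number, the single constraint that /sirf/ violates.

/sirf/: syllable 1 coda /rf/ has 2 consonants (> 1).
This is a violation of constraint 2: "A coda contains at most one consonant."
The remaining constraints (1, 3, 4, 5, 6) are satisfied.

2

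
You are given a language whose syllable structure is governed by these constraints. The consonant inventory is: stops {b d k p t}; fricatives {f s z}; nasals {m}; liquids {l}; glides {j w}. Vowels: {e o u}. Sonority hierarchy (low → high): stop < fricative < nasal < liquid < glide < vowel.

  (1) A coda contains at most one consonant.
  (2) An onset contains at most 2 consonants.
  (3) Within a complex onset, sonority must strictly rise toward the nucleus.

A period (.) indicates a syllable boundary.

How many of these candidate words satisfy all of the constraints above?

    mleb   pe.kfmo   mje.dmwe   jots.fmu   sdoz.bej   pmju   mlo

mleb — σ1 onset /ml/ (3→4 rises), coda /b/ ok → permitted
pe.kfmo — violates constraint 2: syllable 2 onset /kfm/ has 3 consonants (> 2) → not permitted
mje.dmwe — violates constraint 2: syllable 2 onset /dmw/ has 3 consonants (> 2) → not permitted
jots.fmu — violates constraint 1: syllable 1 coda /ts/ has 2 consonants (> 1) → not permitted
sdoz.bej — violates constraint 3: syllable 1 onset /sd/: /s/ (fricative, 2) → /d/ (stop, 1) does not rise → not permitted
pmju — violates constraint 2: syllable 1 onset /pmj/ has 3 consonants (> 2) → not permitted
mlo — σ1 onset /ml/ (3→4 rises), coda /∅/ ok → permitted
Permitted: mleb, mlo → 2.

2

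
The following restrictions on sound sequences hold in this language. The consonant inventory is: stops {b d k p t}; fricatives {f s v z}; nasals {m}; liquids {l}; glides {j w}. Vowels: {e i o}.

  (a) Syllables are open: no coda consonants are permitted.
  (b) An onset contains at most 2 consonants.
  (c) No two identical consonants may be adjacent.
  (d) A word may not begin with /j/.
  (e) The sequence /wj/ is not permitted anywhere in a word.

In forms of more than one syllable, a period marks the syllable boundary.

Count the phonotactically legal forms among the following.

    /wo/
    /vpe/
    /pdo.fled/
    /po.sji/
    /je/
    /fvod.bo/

/wo/ — σ1 onset /w/, coda /∅/ ok → phonotactically legal
/vpe/ — σ1 onset /vp/ (2C), coda /∅/ ok → phonotactically legal
/pdo.fled/ — violates constraint (a): syllable 2 coda /d/ has 1 consonant (> 0) → phonotactically illegal
/po.sji/ — σ1 onset /p/, coda /∅/ ok; σ2 onset /sj/ (2C), coda /∅/ ok → phonotactically legal
/je/ — violates constraint (d): word begins with /j/ → phonotactically illegal
/fvod.bo/ — violates constraint (a): syllable 1 coda /d/ has 1 consonant (> 0) → phonotactically illegal
Phonotactically legal: /wo/, /vpe/, /po.sji/ → 3.

3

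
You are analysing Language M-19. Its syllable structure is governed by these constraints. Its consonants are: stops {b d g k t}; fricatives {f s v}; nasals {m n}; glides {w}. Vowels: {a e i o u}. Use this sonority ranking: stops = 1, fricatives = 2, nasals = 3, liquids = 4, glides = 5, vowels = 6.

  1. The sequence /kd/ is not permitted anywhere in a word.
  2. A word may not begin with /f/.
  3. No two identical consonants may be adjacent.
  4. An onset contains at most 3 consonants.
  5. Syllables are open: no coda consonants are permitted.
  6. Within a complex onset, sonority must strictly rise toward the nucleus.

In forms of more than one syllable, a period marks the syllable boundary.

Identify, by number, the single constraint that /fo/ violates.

/fo/: word begins with /f/.
This is a violation of constraint 2: "A word may not begin with /f/."
The remaining constraints (1, 3, 4, 5, 6) are satisfied.

2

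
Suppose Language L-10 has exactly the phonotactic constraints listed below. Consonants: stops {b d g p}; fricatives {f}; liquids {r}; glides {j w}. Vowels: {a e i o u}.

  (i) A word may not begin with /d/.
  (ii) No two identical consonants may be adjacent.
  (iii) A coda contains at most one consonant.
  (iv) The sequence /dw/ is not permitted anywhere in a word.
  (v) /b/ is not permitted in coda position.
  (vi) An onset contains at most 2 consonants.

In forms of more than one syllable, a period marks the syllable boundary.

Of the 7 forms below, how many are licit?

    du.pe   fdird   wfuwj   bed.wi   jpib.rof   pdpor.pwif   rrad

du.pe — violates constraint (i): word begins with /d/ → illicit
fdird — violates constraint (iii): syllable 1 coda /rd/ has 2 consonants (> 1) → illicit
wfuwj — violates constraint (iii): syllable 1 coda /wj/ has 2 consonants (> 1) → illicit
bed.wi — violates constraint (iv): contains banned sequence /dw/ → illicit
jpib.rof — violates constraint (v): syllable 1 coda contains /b/ → illicit
pdpor.pwif — violates constraint (vi): syllable 1 onset /pdp/ has 3 consonants (> 2) → illicit
rrad — violates constraint (ii): adjacent identical consonants /rr/ → illicit
No form is licit → 0.

0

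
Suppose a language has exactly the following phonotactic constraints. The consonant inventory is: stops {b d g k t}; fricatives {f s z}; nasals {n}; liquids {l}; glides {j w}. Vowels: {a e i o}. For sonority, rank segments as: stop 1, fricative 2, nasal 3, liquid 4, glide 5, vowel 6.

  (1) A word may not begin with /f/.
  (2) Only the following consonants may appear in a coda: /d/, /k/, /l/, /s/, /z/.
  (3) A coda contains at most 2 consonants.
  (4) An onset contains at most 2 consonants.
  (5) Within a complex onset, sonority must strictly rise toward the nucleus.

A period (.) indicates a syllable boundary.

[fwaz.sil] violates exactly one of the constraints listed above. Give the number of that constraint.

[fwaz.sil]: word begins with /f/.
This is a violation of constraint 1: "A word may not begin with /f/."
The remaining constraints (2, 3, 4, 5) are satisfied.

1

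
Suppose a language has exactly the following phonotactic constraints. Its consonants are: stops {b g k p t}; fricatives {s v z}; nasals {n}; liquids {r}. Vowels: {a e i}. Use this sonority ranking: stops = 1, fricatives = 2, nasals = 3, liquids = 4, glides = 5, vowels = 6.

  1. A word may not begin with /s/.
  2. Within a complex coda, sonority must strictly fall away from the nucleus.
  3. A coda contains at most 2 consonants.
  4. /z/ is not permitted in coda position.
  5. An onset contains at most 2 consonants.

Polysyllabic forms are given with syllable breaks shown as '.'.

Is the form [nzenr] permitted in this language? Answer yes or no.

no

[nzenr] — violates constraint 2: syllable 1 coda /nr/: /n/ (nasal, 3) → /r/ (liquid, 4) does not fall → not permitted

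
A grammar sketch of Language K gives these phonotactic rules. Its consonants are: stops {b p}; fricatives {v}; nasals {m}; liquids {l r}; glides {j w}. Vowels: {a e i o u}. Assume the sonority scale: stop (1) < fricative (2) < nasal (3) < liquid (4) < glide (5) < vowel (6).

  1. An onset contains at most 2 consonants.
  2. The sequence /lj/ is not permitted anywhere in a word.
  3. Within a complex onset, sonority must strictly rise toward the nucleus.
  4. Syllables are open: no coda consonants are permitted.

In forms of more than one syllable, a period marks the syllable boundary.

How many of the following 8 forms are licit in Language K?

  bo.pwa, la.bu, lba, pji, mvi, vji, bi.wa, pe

bo.pwa — σ1 onset /b/, coda /∅/ ok; σ2 onset /pw/ (1→5 rises), coda /∅/ ok → licit
la.bu — σ1 onset /l/, coda /∅/ ok; σ2 onset /b/, coda /∅/ ok → licit
lba — violates constraint 3: syllable 1 onset /lb/: /l/ (liquid, 4) → /b/ (stop, 1) does not rise → illicit
pji — σ1 onset /pj/ (1→5 rises), coda /∅/ ok → licit
mvi — violates constraint 3: syllable 1 onset /mv/: /m/ (nasal, 3) → /v/ (fricative, 2) does not rise → illicit
vji — σ1 onset /vj/ (2→5 rises), coda /∅/ ok → licit
bi.wa — σ1 onset /b/, coda /∅/ ok; σ2 onset /w/, coda /∅/ ok → licit
pe — σ1 onset /p/, coda /∅/ ok → licit
Licit: bo.pwa, la.bu, pji, vji, bi.wa, pe → 6.

6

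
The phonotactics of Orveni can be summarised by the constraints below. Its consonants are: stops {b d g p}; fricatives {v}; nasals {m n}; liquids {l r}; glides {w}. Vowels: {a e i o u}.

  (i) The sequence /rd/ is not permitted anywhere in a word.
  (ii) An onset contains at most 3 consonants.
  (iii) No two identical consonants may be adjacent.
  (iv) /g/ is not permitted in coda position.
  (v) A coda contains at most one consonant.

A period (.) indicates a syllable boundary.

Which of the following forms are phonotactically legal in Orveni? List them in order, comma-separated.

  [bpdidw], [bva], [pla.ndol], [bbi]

[bva], [pla.ndol]

[bpdidw] — violates constraint (v): syllable 1 coda /dw/ has 2 consonants (> 1) → phonotactically illegal
[bva] — σ1 onset /bv/ (2C), coda /∅/ ok → phonotactically legal
[pla.ndol] — σ1 onset /pl/ (2C), coda /∅/ ok; σ2 onset /nd/ (2C), coda /l/ ok → phonotactically legal
[bbi] — violates constraint (iii): adjacent identical consonants /bb/ → phonotactically illegal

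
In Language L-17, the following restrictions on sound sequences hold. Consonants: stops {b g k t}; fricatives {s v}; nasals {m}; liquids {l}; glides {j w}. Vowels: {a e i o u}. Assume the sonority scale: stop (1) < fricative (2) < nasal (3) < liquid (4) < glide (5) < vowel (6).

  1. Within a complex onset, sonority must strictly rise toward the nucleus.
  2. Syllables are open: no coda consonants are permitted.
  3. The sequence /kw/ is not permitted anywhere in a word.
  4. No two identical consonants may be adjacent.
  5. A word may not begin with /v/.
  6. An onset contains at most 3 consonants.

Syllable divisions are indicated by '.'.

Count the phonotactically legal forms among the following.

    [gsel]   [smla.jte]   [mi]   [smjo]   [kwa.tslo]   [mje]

[gsel] — violates constraint 2: syllable 1 coda /l/ has 1 consonant (> 0) → phonotactically illegal
[smla.jte] — violates constraint 1: syllable 2 onset /jt/: /j/ (glide, 5) → /t/ (stop, 1) does not rise → phonotactically illegal
[mi] — σ1 onset /m/, coda /∅/ ok → phonotactically legal
[smjo] — σ1 onset /smj/ (2→3→5 rises), coda /∅/ ok → phonotactically legal
[kwa.tslo] — violates constraint 3: contains banned sequence /kw/ → phonotactically illegal
[mje] — σ1 onset /mj/ (3→5 rises), coda /∅/ ok → phonotactically legal
Phonotactically legal: [mi], [smjo], [mje] → 3.

3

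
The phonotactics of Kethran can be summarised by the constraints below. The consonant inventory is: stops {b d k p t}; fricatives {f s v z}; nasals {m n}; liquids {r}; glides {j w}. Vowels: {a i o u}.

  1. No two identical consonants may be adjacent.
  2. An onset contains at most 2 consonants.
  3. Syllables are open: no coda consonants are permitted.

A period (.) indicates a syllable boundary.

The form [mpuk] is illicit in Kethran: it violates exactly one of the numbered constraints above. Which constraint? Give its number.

3

[mpuk]: syllable 1 coda /k/ has 1 consonant (> 0).
This is a violation of constraint 3: "Syllables are open: no coda consonants are permitted."
The remaining constraints (1, 2) are satisfied.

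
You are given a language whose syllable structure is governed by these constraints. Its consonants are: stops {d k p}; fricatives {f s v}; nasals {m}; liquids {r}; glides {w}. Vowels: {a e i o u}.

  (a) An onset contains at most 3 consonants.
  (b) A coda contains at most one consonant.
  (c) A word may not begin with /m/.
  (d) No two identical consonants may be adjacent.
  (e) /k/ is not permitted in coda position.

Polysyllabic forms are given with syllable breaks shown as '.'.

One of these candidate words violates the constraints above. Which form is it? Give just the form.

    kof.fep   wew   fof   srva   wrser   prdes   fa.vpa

kof.fep — violates constraint (d): adjacent identical consonants /ff/ → ill-formed
wew — σ1 onset /w/, coda /w/ ok → well-formed
fof — σ1 onset /f/, coda /f/ ok → well-formed
srva — σ1 onset /srv/ (3C), coda /∅/ ok → well-formed
wrser — σ1 onset /wrs/ (3C), coda /r/ ok → well-formed
prdes — σ1 onset /prd/ (3C), coda /s/ ok → well-formed
fa.vpa — σ1 onset /f/, coda /∅/ ok; σ2 onset /vp/ (2C), coda /∅/ ok → well-formed

kof.fep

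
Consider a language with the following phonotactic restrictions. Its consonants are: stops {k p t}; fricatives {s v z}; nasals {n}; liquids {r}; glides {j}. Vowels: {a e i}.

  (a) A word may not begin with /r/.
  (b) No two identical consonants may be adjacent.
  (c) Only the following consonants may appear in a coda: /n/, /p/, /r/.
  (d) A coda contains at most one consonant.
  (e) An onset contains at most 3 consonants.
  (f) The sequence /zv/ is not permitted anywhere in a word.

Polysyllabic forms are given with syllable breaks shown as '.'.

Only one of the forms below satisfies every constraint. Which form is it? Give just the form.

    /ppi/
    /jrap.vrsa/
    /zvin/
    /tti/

/jrap.vrsa/

/ppi/ — violates constraint (b): adjacent identical consonants /pp/ → not permitted
/jrap.vrsa/ — σ1 onset /jr/ (2C), coda /p/ ok; σ2 onset /vrs/ (3C), coda /∅/ ok → permitted
/zvin/ — violates constraint (f): contains banned sequence /zv/ → not permitted
/tti/ — violates constraint (b): adjacent identical consonants /tt/ → not permitted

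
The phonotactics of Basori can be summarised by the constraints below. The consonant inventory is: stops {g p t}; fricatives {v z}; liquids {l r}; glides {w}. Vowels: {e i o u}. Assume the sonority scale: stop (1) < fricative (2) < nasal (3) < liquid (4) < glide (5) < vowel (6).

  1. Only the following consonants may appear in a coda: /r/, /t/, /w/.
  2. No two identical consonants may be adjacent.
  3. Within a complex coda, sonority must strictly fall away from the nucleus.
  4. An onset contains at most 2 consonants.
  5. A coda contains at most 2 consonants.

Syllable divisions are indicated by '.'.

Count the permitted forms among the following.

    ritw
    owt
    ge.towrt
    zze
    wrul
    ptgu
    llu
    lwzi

ritw — violates constraint 3: syllable 1 coda /tw/: /t/ (stop, 1) → /w/ (glide, 5) does not fall → not permitted
owt — σ1 onset /∅/, coda /wt/ (5→1 falls) ok → permitted
ge.towrt — violates constraint 5: syllable 2 coda /wrt/ has 3 consonants (> 2) → not permitted
zze — violates constraint 2: adjacent identical consonants /zz/ → not permitted
wrul — violates constraint 1: syllable 1 coda contains /l/, which is not a licensed coda consonant → not permitted
ptgu — violates constraint 4: syllable 1 onset /ptg/ has 3 consonants (> 2) → not permitted
llu — violates constraint 2: adjacent identical consonants /ll/ → not permitted
lwzi — violates constraint 4: syllable 1 onset /lwz/ has 3 consonants (> 2) → not permitted
Permitted: owt → 1.

1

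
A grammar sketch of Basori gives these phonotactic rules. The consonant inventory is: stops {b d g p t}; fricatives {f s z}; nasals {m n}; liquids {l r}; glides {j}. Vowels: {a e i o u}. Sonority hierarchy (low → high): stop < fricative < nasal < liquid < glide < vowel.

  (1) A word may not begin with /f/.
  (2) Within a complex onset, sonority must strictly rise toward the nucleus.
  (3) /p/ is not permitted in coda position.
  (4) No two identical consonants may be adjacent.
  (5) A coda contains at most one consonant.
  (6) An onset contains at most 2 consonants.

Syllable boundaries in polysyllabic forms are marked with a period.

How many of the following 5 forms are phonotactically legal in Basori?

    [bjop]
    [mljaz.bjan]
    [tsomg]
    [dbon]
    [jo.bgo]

[bjop] — violates constraint 3: syllable 1 coda contains /p/ → phonotactically illegal
[mljaz.bjan] — violates constraint 6: syllable 1 onset /mlj/ has 3 consonants (> 2) → phonotactically illegal
[tsomg] — violates constraint 5: syllable 1 coda /mg/ has 2 consonants (> 1) → phonotactically illegal
[dbon] — violates constraint 2: syllable 1 onset /db/: /d/ (stop, 1) → /b/ (stop, 1) does not rise → phonotactically illegal
[jo.bgo] — violates constraint 2: syllable 2 onset /bg/: /b/ (stop, 1) → /g/ (stop, 1) does not rise → phonotactically illegal
No form is phonotactically legal → 0.

0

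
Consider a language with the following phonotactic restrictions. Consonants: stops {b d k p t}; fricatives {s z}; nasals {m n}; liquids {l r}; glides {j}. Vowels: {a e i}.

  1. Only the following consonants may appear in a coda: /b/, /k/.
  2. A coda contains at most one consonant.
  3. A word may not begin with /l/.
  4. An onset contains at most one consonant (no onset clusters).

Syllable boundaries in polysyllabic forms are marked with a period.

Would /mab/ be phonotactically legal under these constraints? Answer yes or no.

/mab/ — σ1 onset /m/, coda /b/ ok → phonotactically legal

yes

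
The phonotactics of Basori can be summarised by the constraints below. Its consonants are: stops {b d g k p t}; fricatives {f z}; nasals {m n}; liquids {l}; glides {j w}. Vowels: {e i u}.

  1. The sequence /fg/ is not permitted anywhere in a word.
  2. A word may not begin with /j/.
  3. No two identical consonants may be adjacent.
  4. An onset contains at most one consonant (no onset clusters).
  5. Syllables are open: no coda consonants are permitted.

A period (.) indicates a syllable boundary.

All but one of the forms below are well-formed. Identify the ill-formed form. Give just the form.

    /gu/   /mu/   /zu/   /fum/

/fum/

/gu/ — σ1 onset /g/, coda /∅/ ok → well-formed
/mu/ — σ1 onset /m/, coda /∅/ ok → well-formed
/zu/ — σ1 onset /z/, coda /∅/ ok → well-formed
/fum/ — violates constraint 5: syllable 1 coda /m/ has 1 consonant (> 0) → ill-formed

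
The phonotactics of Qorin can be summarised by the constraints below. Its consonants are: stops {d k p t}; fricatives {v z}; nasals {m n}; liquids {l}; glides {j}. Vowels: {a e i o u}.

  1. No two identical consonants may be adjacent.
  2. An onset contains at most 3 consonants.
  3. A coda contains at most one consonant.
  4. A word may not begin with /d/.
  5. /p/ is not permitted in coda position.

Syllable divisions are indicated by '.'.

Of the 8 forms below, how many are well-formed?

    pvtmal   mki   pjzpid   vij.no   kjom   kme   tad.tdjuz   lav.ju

pvtmal — violates constraint 2: syllable 1 onset /pvtm/ has 4 consonants (> 3) → ill-formed
mki — σ1 onset /mk/ (2C), coda /∅/ ok → well-formed
pjzpid — violates constraint 2: syllable 1 onset /pjzp/ has 4 consonants (> 3) → ill-formed
vij.no — σ1 onset /v/, coda /j/ ok; σ2 onset /n/, coda /∅/ ok → well-formed
kjom — σ1 onset /kj/ (2C), coda /m/ ok → well-formed
kme — σ1 onset /km/ (2C), coda /∅/ ok → well-formed
tad.tdjuz — σ1 onset /t/, coda /d/ ok; σ2 onset /tdj/ (3C), coda /z/ ok → well-formed
lav.ju — σ1 onset /l/, coda /v/ ok; σ2 onset /j/, coda /∅/ ok → well-formed
Well-formed: mki, vij.no, kjom, kme, tad.tdjuz, lav.ju → 6.

6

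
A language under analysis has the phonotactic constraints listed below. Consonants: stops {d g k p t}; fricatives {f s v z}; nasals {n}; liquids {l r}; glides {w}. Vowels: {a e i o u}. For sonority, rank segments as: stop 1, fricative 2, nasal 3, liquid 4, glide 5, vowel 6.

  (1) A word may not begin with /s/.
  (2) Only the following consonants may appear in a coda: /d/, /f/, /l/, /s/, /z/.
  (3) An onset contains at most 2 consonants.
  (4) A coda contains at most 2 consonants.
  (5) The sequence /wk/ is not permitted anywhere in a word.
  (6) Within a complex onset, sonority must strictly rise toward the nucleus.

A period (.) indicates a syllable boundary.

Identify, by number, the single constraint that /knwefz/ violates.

3

/knwefz/: syllable 1 onset /knw/ has 3 consonants (> 2).
This is a violation of constraint 3: "An onset contains at most 2 consonants."
The remaining constraints (1, 2, 4, 5, 6) are satisfied.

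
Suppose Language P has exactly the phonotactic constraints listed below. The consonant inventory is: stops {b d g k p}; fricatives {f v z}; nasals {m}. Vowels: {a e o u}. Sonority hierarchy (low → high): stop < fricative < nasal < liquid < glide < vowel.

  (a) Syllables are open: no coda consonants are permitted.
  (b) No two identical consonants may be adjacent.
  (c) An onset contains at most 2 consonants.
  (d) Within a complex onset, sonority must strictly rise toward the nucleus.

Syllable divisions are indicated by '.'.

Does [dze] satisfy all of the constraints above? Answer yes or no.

[dze] — σ1 onset /dz/ (1→2 rises), coda /∅/ ok → phonotactically legal

yes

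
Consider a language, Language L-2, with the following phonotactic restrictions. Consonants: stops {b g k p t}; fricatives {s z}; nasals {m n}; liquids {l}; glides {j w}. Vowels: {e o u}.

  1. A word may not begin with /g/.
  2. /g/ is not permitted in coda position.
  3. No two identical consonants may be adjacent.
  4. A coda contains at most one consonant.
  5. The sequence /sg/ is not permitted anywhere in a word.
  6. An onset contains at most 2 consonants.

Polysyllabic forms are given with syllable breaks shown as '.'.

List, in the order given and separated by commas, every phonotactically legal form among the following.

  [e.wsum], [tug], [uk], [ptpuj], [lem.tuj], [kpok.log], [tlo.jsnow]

[e.wsum] — σ1 onset /∅/, coda /∅/ ok; σ2 onset /ws/ (2C), coda /m/ ok → phonotactically legal
[tug] — violates constraint 2: syllable 1 coda contains /g/ → phonotactically illegal
[uk] — σ1 onset /∅/, coda /k/ ok → phonotactically legal
[ptpuj] — violates constraint 6: syllable 1 onset /ptp/ has 3 consonants (> 2) → phonotactically illegal
[lem.tuj] — σ1 onset /l/, coda /m/ ok; σ2 onset /t/, coda /j/ ok → phonotactically legal
[kpok.log] — violates constraint 2: syllable 2 coda contains /g/ → phonotactically illegal
[tlo.jsnow] — violates constraint 6: syllable 2 onset /jsn/ has 3 consonants (> 2) → phonotactically illegal

[e.wsum], [uk], [lem.tuj]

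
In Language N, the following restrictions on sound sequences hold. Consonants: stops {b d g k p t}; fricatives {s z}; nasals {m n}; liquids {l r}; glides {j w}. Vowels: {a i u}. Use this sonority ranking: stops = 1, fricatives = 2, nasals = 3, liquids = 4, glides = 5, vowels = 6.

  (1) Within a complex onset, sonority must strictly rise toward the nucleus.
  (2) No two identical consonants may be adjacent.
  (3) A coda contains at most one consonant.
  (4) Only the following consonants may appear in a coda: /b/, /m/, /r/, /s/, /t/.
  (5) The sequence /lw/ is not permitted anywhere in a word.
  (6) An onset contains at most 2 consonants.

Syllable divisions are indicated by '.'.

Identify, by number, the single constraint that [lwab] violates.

[lwab]: contains banned sequence /lw/.
This is a violation of constraint 5: "The sequence /lw/ is not permitted anywhere in a word."
The remaining constraints (1, 2, 3, 4, 6) are satisfied.

5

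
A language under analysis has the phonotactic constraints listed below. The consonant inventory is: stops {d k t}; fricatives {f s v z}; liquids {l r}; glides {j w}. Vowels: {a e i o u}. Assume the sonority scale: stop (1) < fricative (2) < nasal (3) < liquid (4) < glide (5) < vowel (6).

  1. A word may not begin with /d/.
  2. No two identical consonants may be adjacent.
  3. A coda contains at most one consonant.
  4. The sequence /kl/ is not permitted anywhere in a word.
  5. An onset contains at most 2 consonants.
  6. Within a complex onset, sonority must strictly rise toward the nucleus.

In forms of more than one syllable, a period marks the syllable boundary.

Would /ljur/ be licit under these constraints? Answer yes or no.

/ljur/ — σ1 onset /lj/ (4→5 rises), coda /r/ ok → licit

yes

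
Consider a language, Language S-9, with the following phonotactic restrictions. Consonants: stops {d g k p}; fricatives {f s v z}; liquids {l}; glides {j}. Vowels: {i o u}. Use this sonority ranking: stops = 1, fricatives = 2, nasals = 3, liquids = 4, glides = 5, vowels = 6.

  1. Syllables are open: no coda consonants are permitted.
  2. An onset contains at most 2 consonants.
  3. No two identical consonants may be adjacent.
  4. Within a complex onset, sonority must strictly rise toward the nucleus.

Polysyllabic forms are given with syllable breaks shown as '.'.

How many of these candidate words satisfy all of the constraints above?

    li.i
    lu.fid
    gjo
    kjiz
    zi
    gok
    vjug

li.i — σ1 onset /l/, coda /∅/ ok; σ2 onset /∅/, coda /∅/ ok → permitted
lu.fid — violates constraint 1: syllable 2 coda /d/ has 1 consonant (> 0) → not permitted
gjo — σ1 onset /gj/ (1→5 rises), coda /∅/ ok → permitted
kjiz — violates constraint 1: syllable 1 coda /z/ has 1 consonant (> 0) → not permitted
zi — σ1 onset /z/, coda /∅/ ok → permitted
gok — violates constraint 1: syllable 1 coda /k/ has 1 consonant (> 0) → not permitted
vjug — violates constraint 1: syllable 1 coda /g/ has 1 consonant (> 0) → not permitted
Permitted: li.i, gjo, zi → 3.

3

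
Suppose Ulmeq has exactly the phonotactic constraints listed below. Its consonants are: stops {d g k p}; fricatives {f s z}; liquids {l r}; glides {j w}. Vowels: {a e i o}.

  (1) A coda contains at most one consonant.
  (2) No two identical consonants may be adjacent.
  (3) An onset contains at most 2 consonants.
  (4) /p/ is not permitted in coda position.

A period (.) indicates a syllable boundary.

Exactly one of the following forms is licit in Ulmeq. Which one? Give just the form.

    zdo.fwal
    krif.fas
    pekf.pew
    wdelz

zdo.fwal

zdo.fwal — σ1 onset /zd/ (2C), coda /∅/ ok; σ2 onset /fw/ (2C), coda /l/ ok → licit
krif.fas — violates constraint 2: adjacent identical consonants /ff/ → illicit
pekf.pew — violates constraint 1: syllable 1 coda /kf/ has 2 consonants (> 1) → illicit
wdelz — violates constraint 1: syllable 1 coda /lz/ has 2 consonants (> 1) → illicit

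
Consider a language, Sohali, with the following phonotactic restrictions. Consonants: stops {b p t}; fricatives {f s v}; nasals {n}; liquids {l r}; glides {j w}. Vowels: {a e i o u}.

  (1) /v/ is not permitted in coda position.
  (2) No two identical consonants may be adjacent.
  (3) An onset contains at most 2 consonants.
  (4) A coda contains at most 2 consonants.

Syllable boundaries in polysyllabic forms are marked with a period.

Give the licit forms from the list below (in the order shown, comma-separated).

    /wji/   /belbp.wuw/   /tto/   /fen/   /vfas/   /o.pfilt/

/wji/, /fen/, /vfas/, /o.pfilt/

/wji/ — σ1 onset /wj/ (2C), coda /∅/ ok → licit
/belbp.wuw/ — violates constraint 4: syllable 1 coda /lbp/ has 3 consonants (> 2) → illicit
/tto/ — violates constraint 2: adjacent identical consonants /tt/ → illicit
/fen/ — σ1 onset /f/, coda /n/ ok → licit
/vfas/ — σ1 onset /vf/ (2C), coda /s/ ok → licit
/o.pfilt/ — σ1 onset /∅/, coda /∅/ ok; σ2 onset /pf/ (2C), coda /lt/ (2C) ok → licit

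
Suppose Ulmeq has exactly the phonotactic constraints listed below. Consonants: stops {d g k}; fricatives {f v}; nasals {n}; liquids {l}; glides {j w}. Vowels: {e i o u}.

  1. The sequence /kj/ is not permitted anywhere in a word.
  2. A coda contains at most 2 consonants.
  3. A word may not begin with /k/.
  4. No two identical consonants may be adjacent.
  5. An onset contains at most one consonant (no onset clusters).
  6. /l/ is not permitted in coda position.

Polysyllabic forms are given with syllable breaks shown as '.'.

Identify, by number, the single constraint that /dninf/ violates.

/dninf/: syllable 1 onset /dn/ has 2 consonants (> 1).
This is a violation of constraint 5: "An onset contains at most one consonant (no onset clusters)."
The remaining constraints (1, 2, 3, 4, 6) are satisfied.

5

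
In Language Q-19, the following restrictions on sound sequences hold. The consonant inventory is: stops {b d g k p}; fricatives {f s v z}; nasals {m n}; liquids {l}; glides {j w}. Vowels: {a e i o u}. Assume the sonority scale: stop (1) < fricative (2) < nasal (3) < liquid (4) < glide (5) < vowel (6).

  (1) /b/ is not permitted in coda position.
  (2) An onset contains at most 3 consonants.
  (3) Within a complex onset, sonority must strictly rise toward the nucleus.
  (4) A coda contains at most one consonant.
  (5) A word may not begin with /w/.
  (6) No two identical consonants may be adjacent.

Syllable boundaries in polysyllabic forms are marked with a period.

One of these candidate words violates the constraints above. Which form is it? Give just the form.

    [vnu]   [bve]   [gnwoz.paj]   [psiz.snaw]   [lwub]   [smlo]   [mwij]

[lwub]

[vnu] — σ1 onset /vn/ (2→3 rises), coda /∅/ ok → phonotactically legal
[bve] — σ1 onset /bv/ (1→2 rises), coda /∅/ ok → phonotactically legal
[gnwoz.paj] — σ1 onset /gnw/ (1→3→5 rises), coda /z/ ok; σ2 onset /p/, coda /j/ ok → phonotactically legal
[psiz.snaw] — σ1 onset /ps/ (1→2 rises), coda /z/ ok; σ2 onset /sn/ (2→3 rises), coda /w/ ok → phonotactically legal
[lwub] — violates constraint 1: syllable 1 coda contains /b/ → phonotactically illegal
[smlo] — σ1 onset /sml/ (2→3→4 rises), coda /∅/ ok → phonotactically legal
[mwij] — σ1 onset /mw/ (3→5 rises), coda /j/ ok → phonotactically legal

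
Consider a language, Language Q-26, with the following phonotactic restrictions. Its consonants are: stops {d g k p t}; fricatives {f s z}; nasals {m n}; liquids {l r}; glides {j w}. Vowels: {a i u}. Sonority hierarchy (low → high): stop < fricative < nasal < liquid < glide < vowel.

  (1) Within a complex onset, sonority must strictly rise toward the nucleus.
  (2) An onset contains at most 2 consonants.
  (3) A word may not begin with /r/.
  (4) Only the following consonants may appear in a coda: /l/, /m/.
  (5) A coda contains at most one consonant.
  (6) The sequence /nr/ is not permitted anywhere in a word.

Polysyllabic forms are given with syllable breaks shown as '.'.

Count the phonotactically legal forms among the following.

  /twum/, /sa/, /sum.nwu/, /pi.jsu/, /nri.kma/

3

/twum/ — σ1 onset /tw/ (1→5 rises), coda /m/ ok → phonotactically legal
/sa/ — σ1 onset /s/, coda /∅/ ok → phonotactically legal
/sum.nwu/ — σ1 onset /s/, coda /m/ ok; σ2 onset /nw/ (3→5 rises), coda /∅/ ok → phonotactically legal
/pi.jsu/ — violates constraint 1: syllable 2 onset /js/: /j/ (glide, 5) → /s/ (fricative, 2) does not rise → phonotactically illegal
/nri.kma/ — violates constraint 6: contains banned sequence /nr/ → phonotactically illegal
Phonotactically legal: /twum/, /sa/, /sum.nwu/ → 3.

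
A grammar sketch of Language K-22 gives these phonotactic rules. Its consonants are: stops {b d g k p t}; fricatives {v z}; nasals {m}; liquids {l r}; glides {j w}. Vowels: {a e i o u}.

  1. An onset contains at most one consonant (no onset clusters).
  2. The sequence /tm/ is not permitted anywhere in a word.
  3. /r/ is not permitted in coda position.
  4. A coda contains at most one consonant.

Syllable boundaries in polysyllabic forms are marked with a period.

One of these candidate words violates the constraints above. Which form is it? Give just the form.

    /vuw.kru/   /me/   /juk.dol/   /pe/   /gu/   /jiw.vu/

/vuw.kru/

/vuw.kru/ — violates constraint 1: syllable 2 onset /kr/ has 2 consonants (> 1) → ill-formed
/me/ — σ1 onset /m/, coda /∅/ ok → well-formed
/juk.dol/ — σ1 onset /j/, coda /k/ ok; σ2 onset /d/, coda /l/ ok → well-formed
/pe/ — σ1 onset /p/, coda /∅/ ok → well-formed
/gu/ — σ1 onset /g/, coda /∅/ ok → well-formed
/jiw.vu/ — σ1 onset /j/, coda /w/ ok; σ2 onset /v/, coda /∅/ ok → well-formed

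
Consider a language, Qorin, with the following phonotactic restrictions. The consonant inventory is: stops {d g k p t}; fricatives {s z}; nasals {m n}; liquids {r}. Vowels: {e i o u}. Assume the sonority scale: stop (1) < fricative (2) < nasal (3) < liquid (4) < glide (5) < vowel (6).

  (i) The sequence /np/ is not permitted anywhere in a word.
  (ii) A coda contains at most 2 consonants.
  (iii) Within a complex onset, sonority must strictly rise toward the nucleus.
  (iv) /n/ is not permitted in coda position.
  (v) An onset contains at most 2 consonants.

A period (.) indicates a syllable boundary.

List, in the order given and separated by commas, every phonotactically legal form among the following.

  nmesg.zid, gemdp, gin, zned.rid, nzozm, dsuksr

zned.rid

nmesg.zid — violates constraint (iii): syllable 1 onset /nm/: /n/ (nasal, 3) → /m/ (nasal, 3) does not rise → phonotactically illegal
gemdp — violates constraint (ii): syllable 1 coda /mdp/ has 3 consonants (> 2) → phonotactically illegal
gin — violates constraint (iv): syllable 1 coda contains /n/ → phonotactically illegal
zned.rid — σ1 onset /zn/ (2→3 rises), coda /d/ ok; σ2 onset /r/, coda /d/ ok → phonotactically legal
nzozm — violates constraint (iii): syllable 1 onset /nz/: /n/ (nasal, 3) → /z/ (fricative, 2) does not rise → phonotactically illegal
dsuksr — violates constraint (ii): syllable 1 coda /ksr/ has 3 consonants (> 2) → phonotactically illegal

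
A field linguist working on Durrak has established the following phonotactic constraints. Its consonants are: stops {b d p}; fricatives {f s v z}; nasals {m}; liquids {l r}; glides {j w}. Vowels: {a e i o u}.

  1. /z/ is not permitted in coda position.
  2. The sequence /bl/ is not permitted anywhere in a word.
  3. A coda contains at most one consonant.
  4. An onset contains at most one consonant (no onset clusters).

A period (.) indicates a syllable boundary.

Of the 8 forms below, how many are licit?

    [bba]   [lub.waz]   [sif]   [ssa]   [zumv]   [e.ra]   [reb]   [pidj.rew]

3

[bba] — violates constraint 4: syllable 1 onset /bb/ has 2 consonants (> 1) → illicit
[lub.waz] — violates constraint 1: syllable 2 coda contains /z/ → illicit
[sif] — σ1 onset /s/, coda /f/ ok → licit
[ssa] — violates constraint 4: syllable 1 onset /ss/ has 2 consonants (> 1) → illicit
[zumv] — violates constraint 3: syllable 1 coda /mv/ has 2 consonants (> 1) → illicit
[e.ra] — σ1 onset /∅/, coda /∅/ ok; σ2 onset /r/, coda /∅/ ok → licit
[reb] — σ1 onset /r/, coda /b/ ok → licit
[pidj.rew] — violates constraint 3: syllable 1 coda /dj/ has 2 consonants (> 1) → illicit
Licit: [sif], [e.ra], [reb] → 3.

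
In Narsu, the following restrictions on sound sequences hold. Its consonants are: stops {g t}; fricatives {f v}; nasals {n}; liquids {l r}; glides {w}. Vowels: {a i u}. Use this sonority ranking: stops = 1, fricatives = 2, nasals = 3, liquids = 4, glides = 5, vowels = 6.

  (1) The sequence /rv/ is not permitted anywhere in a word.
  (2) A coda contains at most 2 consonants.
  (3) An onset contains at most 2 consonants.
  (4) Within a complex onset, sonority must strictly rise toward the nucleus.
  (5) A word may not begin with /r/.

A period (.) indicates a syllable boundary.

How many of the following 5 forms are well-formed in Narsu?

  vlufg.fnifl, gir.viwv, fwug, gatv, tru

vlufg.fnifl — σ1 onset /vl/ (2→4 rises), coda /fg/ (2C) ok; σ2 onset /fn/ (2→3 rises), coda /fl/ (2C) ok → well-formed
gir.viwv — violates constraint 1: contains banned sequence /rv/ → ill-formed
fwug — σ1 onset /fw/ (2→5 rises), coda /g/ ok → well-formed
gatv — σ1 onset /g/, coda /tv/ (2C) ok → well-formed
tru — σ1 onset /tr/ (1→4 rises), coda /∅/ ok → well-formed
Well-formed: vlufg.fnifl, fwug, gatv, tru → 4.

4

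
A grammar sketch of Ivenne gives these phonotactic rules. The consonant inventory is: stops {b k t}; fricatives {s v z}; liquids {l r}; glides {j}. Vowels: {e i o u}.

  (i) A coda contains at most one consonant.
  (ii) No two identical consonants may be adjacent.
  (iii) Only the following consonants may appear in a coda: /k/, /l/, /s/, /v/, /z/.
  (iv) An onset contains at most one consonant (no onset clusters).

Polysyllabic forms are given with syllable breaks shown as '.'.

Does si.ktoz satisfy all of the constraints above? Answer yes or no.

no

si.ktoz — violates constraint (iv): syllable 2 onset /kt/ has 2 consonants (> 1) → not permitted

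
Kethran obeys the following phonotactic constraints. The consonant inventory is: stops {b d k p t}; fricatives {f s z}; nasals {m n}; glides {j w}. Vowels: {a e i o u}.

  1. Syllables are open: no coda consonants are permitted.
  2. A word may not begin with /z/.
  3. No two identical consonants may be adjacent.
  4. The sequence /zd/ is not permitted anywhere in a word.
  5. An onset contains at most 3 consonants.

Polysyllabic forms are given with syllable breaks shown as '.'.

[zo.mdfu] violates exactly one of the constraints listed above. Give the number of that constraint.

[zo.mdfu]: word begins with /z/.
This is a violation of constraint 2: "A word may not begin with /z/."
The remaining constraints (1, 3, 4, 5) are satisfied.

2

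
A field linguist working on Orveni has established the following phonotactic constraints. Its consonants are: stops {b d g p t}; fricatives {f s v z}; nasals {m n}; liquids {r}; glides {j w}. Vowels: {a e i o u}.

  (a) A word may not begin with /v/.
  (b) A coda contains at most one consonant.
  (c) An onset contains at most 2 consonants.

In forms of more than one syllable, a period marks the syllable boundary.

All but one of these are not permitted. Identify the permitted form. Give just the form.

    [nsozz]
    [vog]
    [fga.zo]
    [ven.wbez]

[nsozz] — violates constraint (b): syllable 1 coda /zz/ has 2 consonants (> 1) → not permitted
[vog] — violates constraint (a): word begins with /v/ → not permitted
[fga.zo] — σ1 onset /fg/ (2C), coda /∅/ ok; σ2 onset /z/, coda /∅/ ok → permitted
[ven.wbez] — violates constraint (a): word begins with /v/ → not permitted

[fga.zo]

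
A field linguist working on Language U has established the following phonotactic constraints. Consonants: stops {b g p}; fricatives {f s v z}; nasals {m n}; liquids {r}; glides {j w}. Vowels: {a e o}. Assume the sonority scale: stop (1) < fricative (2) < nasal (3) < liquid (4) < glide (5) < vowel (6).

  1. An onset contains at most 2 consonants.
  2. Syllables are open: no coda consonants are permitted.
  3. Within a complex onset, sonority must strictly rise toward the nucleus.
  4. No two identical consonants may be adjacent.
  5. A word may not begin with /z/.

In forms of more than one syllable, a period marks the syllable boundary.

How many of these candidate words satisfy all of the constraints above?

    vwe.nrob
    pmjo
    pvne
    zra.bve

0

vwe.nrob — violates constraint 2: syllable 2 coda /b/ has 1 consonant (> 0) → illicit
pmjo — violates constraint 1: syllable 1 onset /pmj/ has 3 consonants (> 2) → illicit
pvne — violates constraint 1: syllable 1 onset /pvn/ has 3 consonants (> 2) → illicit
zra.bve — violates constraint 5: word begins with /z/ → illicit
No form is licit → 0.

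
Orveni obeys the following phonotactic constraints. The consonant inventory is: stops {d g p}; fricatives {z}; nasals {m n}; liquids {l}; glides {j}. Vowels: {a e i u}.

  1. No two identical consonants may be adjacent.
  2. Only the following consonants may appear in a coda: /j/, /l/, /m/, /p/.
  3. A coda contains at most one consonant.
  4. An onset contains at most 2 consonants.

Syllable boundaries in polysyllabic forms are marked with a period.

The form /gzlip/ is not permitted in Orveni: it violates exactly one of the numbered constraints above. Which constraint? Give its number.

4

/gzlip/: syllable 1 onset /gzl/ has 3 consonants (> 2).
This is a violation of constraint 4: "An onset contains at most 2 consonants."
The remaining constraints (1, 2, 3) are satisfied.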